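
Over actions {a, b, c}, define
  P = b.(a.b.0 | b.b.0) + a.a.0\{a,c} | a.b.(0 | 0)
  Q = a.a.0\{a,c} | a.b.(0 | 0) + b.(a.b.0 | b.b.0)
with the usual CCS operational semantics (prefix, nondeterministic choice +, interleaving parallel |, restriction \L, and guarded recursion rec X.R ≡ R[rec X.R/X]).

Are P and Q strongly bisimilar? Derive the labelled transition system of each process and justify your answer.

YES

P's transition system — 18 states:
  s0 = b.(a.b.0 | b.b.0) + a.a.0\{a,c} | a.b.(0 | 0) → -a-> s1, -a-> s2, -b-> s3
  s1 = a.0\{a,c} | a.b.(0 | 0) → -a-> s4, -a-> s5
  s2 = a.a.0\{a,c} | b.(0 | 0) → -a-> s5, -b-> s6
  s3 = a.b.0 | b.b.0 → -a-> s7, -b-> s8
  s4 = 0\{a,c} | a.b.(0 | 0) → -a-> s9
  s5 = a.0\{a,c} | b.(0 | 0) → -a-> s9, -b-> s10
  s6 = a.a.0\{a,c} | (0 | 0) → -a-> s10
  s7 = b.0 | b.b.0 → -b-> s11, -b-> s12
  s8 = a.b.0 | b.0 → -a-> s12, -b-> s13
  s9 = 0\{a,c} | b.(0 | 0) → -b-> s14
  s10 = a.0\{a,c} | (0 | 0) → -a-> s14
  s11 = 0 | b.b.0 → -b-> s15
  s12 = b.0 | b.0 → -b-> s15, -b-> s16
  s13 = a.b.0 | 0 → -a-> s16
  s14 = 0\{a,c} | (0 | 0) → ·
  s15 = 0 | b.0 → -b-> s17
  s16 = b.0 | 0 → -b-> s17
  s17 = 0 | 0 → ·
Q's transition system — 18 states:
  t0 = a.a.0\{a,c} | a.b.(0 | 0) + b.(a.b.0 | b.b.0) → -a-> t1, -a-> t2, -b-> t3
  t1 = a.0\{a,c} | a.b.(0 | 0) → -a-> t4, -a-> t5
  t2 = a.a.0\{a,c} | b.(0 | 0) → -a-> t5, -b-> t6
  t3 = a.b.0 | b.b.0 → -a-> t7, -b-> t8
  t4 = 0\{a,c} | a.b.(0 | 0) → -a-> t9
  t5 = a.0\{a,c} | b.(0 | 0) → -a-> t9, -b-> t10
  t6 = a.a.0\{a,c} | (0 | 0) → -a-> t10
  t7 = b.0 | b.b.0 → -b-> t11, -b-> t12
  t8 = a.b.0 | b.0 → -a-> t12, -b-> t13
  t9 = 0\{a,c} | b.(0 | 0) → -b-> t14
  t10 = a.0\{a,c} | (0 | 0) → -a-> t14
  t11 = 0 | b.b.0 → -b-> t15
  t12 = b.0 | b.0 → -b-> t15, -b-> t16
  t13 = a.b.0 | 0 → -a-> t16
  t14 = 0\{a,c} | (0 | 0) → ·
  t15 = 0 | b.0 → -b-> t17
  t16 = b.0 | 0 → -b-> t17
  t17 = 0 | 0 → ·
Bisimilarity quotient blocks:
  B0 = {s0, t0}
  B1 = {s2, t2}
  B2 = {s5, t5}
  B3 = {s10, t10}
  B4 = {s14, s17, t14, t17}
  B5 = {s15, s16, s9, t15, t16, t9}
  B6 = {s6, t6}
  B7 = {s3, t3}
  B8 = {s8, t8}
  B9 = {s11, s12, t11, t12}
  B10 = {s13, s4, t13, t4}
  B11 = {s7, t7}
  B12 = {s1, t1}
s0 ∈ B0, t0 ∈ B0 → same block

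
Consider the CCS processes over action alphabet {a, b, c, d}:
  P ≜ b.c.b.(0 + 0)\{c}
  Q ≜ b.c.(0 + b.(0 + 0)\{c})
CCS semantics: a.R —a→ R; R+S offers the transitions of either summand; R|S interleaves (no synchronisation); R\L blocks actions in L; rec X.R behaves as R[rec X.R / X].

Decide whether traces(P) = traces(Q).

P's transition system — 4 states:
  u0 = b.c.b.(0 + 0)\{c} | =b=> u1
  u1 = c.b.(0 + 0)\{c} | =c=> u2
  u2 = b.(0 + 0)\{c} | =b=> u3
  u3 = (0 + 0)\{c} | stopped
Q's transition system — 4 states:
  v0 = b.c.(0 + b.(0 + 0)\{c}) | =b=> v1
  v1 = c.(0 + b.(0 + 0)\{c}) | =c=> v2
  v2 = 0 + b.(0 + 0)\{c} | =b=> v3
  v3 = (0 + 0)\{c} | stopped
Coarsest stable partition (strong bisimilarity classes):
  B0 = {u0, v0}
  B1 = {u1, v1}
  B2 = {u2, v2}
  B3 = {u3, v3}
u0 ∈ B0, v0 ∈ B0 → same block
Bisimilar ⇒ trace-equivalent.

trace-equivalent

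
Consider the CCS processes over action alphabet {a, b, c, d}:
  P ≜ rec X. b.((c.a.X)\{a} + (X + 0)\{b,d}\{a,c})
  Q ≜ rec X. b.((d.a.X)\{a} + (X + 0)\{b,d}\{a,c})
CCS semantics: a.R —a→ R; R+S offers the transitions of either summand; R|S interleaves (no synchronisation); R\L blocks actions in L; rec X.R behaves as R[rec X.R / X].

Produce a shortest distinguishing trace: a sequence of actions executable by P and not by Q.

bc

P's transition system — 3 states:
  s0 = rec X. b.((c.a.X)\{a} + (X + 0)\{b,d}\{a,c}) → -b-> s1
  s1 = (c.a.(rec X. b.((c.a.X)\{a} + (X + 0)\{b,d}\{a,c})))\{a} + ((rec X. b.((c.a.X)\{a} + (X + 0)\{b,d}\{a,c})) + 0)\{b,d}\{a,c} → -c-> s2
  s2 = (a.(rec X. b.((c.a.X)\{a} + (X + 0)\{b,d}\{a,c})))\{a} → ∅
Q's transition system — 3 states:
  t0 = rec X. b.((d.a.X)\{a} + (X + 0)\{b,d}\{a,c}) → -b-> t1
  t1 = (d.a.(rec X. b.((d.a.X)\{a} + (X + 0)\{b,d}\{a,c})))\{a} + ((rec X. b.((d.a.X)\{a} + (X + 0)\{b,d}\{a,c})) + 0)\{b,d}\{a,c} → -d-> t2
  t2 = (a.(rec X. b.((d.a.X)\{a} + (X + 0)\{b,d}\{a,c})))\{a} → ∅
Trace ⟨bc⟩ through P, begin at {s0}:
  [1] b ⇒ {s1}
  [2] c ⇒ {s2}
  P completes σ.
Trace ⟨bc⟩ through Q, begin at {t0}:
  [1] b ⇒ {t1}
  [2] c ⇒ ∅  — Q cannot continue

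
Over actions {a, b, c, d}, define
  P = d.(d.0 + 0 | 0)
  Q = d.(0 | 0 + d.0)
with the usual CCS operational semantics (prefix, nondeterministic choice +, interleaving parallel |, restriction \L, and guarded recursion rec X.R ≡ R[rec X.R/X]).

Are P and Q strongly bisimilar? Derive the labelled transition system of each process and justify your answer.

YES

Reachable graph of P (3 states):
  m0 = d.(d.0 + 0 | 0) ⊢ —d→ m1
  m1 = d.0 + 0 | 0 ⊢ —d→ m2
  m2 = 0 ⊢ (no moves)
Reachable graph of Q (3 states):
  n0 = d.(0 | 0 + d.0) ⊢ —d→ n1
  n1 = 0 | 0 + d.0 ⊢ —d→ n2
  n2 = 0 ⊢ (no moves)
Partition-refinement fixed point:
  B0 = {m0, n0}
  B1 = {m1, n1}
  B2 = {m2, n2}
m0 ∈ B0, n0 ∈ B0 → same block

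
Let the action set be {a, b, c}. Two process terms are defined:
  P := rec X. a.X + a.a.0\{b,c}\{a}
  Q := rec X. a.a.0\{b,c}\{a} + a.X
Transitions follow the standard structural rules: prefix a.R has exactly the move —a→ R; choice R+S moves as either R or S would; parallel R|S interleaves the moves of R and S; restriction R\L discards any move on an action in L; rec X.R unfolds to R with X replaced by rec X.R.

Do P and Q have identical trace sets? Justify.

YES

LTS(P): 3 reachable states
  m0 = rec X. a.X + a.a.0\{b,c}\{a} ⊢ -a-> m0, -a-> m1
  m1 = a.0\{b,c}\{a} ⊢ -a-> m2
  m2 = 0\{b,c}\{a} ⊢ ∅
LTS(Q): 3 reachable states
  n0 = rec X. a.a.0\{b,c}\{a} + a.X ⊢ -a-> n0, -a-> n1
  n1 = a.0\{b,c}\{a} ⊢ -a-> n2
  n2 = 0\{b,c}\{a} ⊢ ∅
Bisimilarity quotient blocks:
  B0 = {m0, n0}
  B1 = {m1, n1}
  B2 = {m2, n2}
m0 ∈ B0, n0 ∈ B0 → same block
Bisimilar ⇒ trace-equivalent.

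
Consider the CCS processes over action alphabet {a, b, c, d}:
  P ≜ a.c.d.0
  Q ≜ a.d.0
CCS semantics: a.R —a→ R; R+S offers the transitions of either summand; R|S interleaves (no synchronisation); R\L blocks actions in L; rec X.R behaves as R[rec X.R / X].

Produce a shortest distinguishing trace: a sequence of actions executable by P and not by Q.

Reachable graph of P (4 states):
  u0 = a.c.d.0 has moves -a-> u1
  u1 = c.d.0 has moves -c-> u2
  u2 = d.0 has moves -d-> u3
  u3 = 0 has moves ·
Reachable graph of Q (3 states):
  v0 = a.d.0 has moves -a-> v1
  v1 = d.0 has moves -d-> v2
  v2 = 0 has moves ·
Executing ac from P (initial set {u0}):
  after a @ step 1: {u1}
  after c @ step 2: {u2}
  — P admits the full trace.
Executing ac from Q (initial set {v0}):
  after a @ step 1: {v1}
  after c @ step 2: no successor for Q

ac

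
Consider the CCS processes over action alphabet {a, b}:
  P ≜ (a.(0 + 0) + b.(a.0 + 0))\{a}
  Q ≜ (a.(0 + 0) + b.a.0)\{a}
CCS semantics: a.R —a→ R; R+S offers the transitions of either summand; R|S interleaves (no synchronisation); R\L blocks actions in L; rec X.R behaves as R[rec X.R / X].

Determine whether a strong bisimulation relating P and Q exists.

bisimilar

LTS(P): 2 reachable states
  s0 = (a.(0 + 0) + b.(a.0 + 0))\{a} :: --b--▸ s1
  s1 = (a.0 + 0)\{a} :: stopped
LTS(Q): 2 reachable states
  t0 = (a.(0 + 0) + b.a.0)\{a} :: --b--▸ t1
  t1 = (a.0)\{a} :: stopped
Bisimilarity quotient blocks:
  B0 = {s0, t0}
  B1 = {s1, t1}
s0 ∈ B0, t0 ∈ B0 → same block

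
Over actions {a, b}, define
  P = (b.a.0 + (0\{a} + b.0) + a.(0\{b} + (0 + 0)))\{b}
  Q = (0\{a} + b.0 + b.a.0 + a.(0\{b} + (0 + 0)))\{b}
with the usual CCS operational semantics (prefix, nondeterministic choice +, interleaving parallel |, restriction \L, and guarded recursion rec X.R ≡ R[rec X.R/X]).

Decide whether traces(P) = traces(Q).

trace-equivalent

Reachable graph of P (2 states):
  s0 = (b.a.0 + (0\{a} + b.0) + a.(0\{b} + (0 + 0)))\{b} has moves =a=> s1
  s1 = (0\{b} + (0 + 0))\{b} has moves ·
Reachable graph of Q (2 states):
  t0 = (0\{a} + b.0 + b.a.0 + a.(0\{b} + (0 + 0)))\{b} has moves =a=> t1
  t1 = (0\{b} + (0 + 0))\{b} has moves ·
Partition-refinement fixed point:
  B0 = {s0, t0}
  B1 = {s1, t1}
s0 ∈ B0, t0 ∈ B0 → same block
Bisimilar ⇒ trace-equivalent.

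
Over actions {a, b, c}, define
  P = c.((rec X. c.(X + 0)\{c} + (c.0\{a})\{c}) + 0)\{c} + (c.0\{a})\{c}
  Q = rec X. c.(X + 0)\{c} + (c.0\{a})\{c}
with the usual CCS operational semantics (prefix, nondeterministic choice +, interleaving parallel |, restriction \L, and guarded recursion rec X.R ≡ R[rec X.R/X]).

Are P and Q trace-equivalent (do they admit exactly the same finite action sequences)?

Reachable graph of P (2 states):
  u0 = c.((rec X. c.(X + 0)\{c} + (c.0\{a})\{c}) + 0)\{c} + (c.0\{a})\{c} ⊢ --c--▸ u1
  u1 = ((rec X. c.(X + 0)\{c} + (c.0\{a})\{c}) + 0)\{c} ⊢ ∅
Reachable graph of Q (2 states):
  v0 = rec X. c.(X + 0)\{c} + (c.0\{a})\{c} ⊢ --c--▸ v1
  v1 = ((rec X. c.(X + 0)\{c} + (c.0\{a})\{c}) + 0)\{c} ⊢ ∅
Bisimilarity quotient blocks:
  B0 = {u0, v0}
  B1 = {u1, v1}
u0 ∈ B0, v0 ∈ B0 → same block
Bisimilar ⇒ trace-equivalent.

traces(P) = traces(Q)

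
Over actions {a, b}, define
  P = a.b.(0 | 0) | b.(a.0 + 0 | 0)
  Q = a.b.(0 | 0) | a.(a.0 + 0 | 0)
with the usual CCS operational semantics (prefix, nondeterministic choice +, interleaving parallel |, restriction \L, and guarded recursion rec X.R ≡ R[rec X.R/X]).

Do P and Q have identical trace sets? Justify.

P's transition system — 9 states:
  s0 = a.b.(0 | 0) | b.(a.0 + 0 | 0) has moves ··a··> s1, ··b··> s2
  s1 = b.(0 | 0) | b.(a.0 + 0 | 0) has moves ··b··> s3, ··b··> s4
  s2 = a.b.(0 | 0) | (a.0 + 0 | 0) has moves ··a··> s4, ··a··> s5
  s3 = 0 | 0 | b.(a.0 + 0 | 0) has moves ··b··> s6
  s4 = b.(0 | 0) | (a.0 + 0 | 0) has moves ··a··> s7, ··b··> s6
  s5 = a.b.(0 | 0) | 0 has moves ··a··> s7
  s6 = 0 | 0 | (a.0 + 0 | 0) has moves ··a··> s8
  s7 = b.(0 | 0) | 0 has moves ··b··> s8
  s8 = 0 | 0 | 0 has moves deadlocked
Q's transition system — 9 states:
  t0 = a.b.(0 | 0) | a.(a.0 + 0 | 0) has moves ··a··> t1, ··a··> t2
  t1 = a.b.(0 | 0) | (a.0 + 0 | 0) has moves ··a··> t3, ··a··> t4
  t2 = b.(0 | 0) | a.(a.0 + 0 | 0) has moves ··a··> t4, ··b··> t5
  t3 = a.b.(0 | 0) | 0 has moves ··a··> t6
  t4 = b.(0 | 0) | (a.0 + 0 | 0) has moves ··a··> t6, ··b··> t7
  t5 = 0 | 0 | a.(a.0 + 0 | 0) has moves ··a··> t7
  t6 = b.(0 | 0) | 0 has moves ··b··> t8
  t7 = 0 | 0 | (a.0 + 0 | 0) has moves ··a··> t8
  t8 = 0 | 0 | 0 has moves deadlocked
Trace ⟨b⟩ through P, begin at {s0}:
  [1] b ⇒ {s2}
  P completes σ.
Trace ⟨b⟩ through Q, begin at {t0}:
  [1] b ⇒ ∅  — Q cannot continue

trace-distinct — witness ⟨b⟩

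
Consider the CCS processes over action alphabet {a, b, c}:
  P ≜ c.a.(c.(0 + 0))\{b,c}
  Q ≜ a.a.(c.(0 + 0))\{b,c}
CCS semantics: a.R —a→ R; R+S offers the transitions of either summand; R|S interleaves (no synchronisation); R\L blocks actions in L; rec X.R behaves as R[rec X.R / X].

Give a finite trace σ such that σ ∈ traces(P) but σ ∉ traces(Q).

c

LTS(P): 3 reachable states
  m0 = c.a.(c.(0 + 0))\{b,c} → -c-> m1
  m1 = a.(c.(0 + 0))\{b,c} → -a-> m2
  m2 = (c.(0 + 0))\{b,c} → deadlocked
LTS(Q): 3 reachable states
  n0 = a.a.(c.(0 + 0))\{b,c} → -a-> n1
  n1 = a.(c.(0 + 0))\{b,c} → -a-> n2
  n2 = (c.(0 + 0))\{b,c} → deadlocked
Run σ = ⟨c⟩ on P: start {m0}
  step 1 (c): {m1}
  ✓ P
Run σ = ⟨c⟩ on Q: start {n0}
  step 1 (c): ∅ (Q stuck)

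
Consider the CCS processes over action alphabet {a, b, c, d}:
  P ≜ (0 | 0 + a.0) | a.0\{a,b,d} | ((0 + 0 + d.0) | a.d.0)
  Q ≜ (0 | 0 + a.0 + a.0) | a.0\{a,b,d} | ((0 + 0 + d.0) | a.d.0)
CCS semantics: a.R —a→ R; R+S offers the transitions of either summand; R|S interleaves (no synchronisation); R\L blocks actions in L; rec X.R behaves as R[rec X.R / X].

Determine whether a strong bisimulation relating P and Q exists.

Reachable graph of P (24 states):
  m0 = (0 | 0 + a.0) | a.0\{a,b,d} | ((0 + 0 + d.0) | a.d.0) → ··a··> m1, ··a··> m2, ··a··> m3, ··d··> m4
  m1 = (0 | 0 + a.0) | 0\{a,b,d} | ((0 + 0 + d.0) | a.d.0) → ··a··> m5, ··a··> m6, ··d··> m7
  m2 = (0 | 0 + a.0) | a.0\{a,b,d} | ((0 + 0 + d.0) | d.0) → ··a··> m5, ··a··> m8, ··d··> m10, ··d··> m9
  m3 = 0 | a.0\{a,b,d} | ((0 + 0 + d.0) | a.d.0) → ··a··> m6, ··a··> m8, ··d··> m11
  m4 = (0 | 0 + a.0) | a.0\{a,b,d} | (0 | a.d.0) → ··a··> m10, ··a··> m11, ··a··> m7
  m5 = (0 | 0 + a.0) | 0\{a,b,d} | ((0 + 0 + d.0) | d.0) → ··a··> m12, ··d··> m13, ··d··> m14
  m6 = 0 | 0\{a,b,d} | ((0 + 0 + d.0) | a.d.0) → ··a··> m12, ··d··> m15
  m7 = (0 | 0 + a.0) | 0\{a,b,d} | (0 | a.d.0) → ··a··> m14, ··a··> m15
  m8 = 0 | a.0\{a,b,d} | ((0 + 0 + d.0) | d.0) → ··a··> m12, ··d··> m16, ··d··> m17
  m9 = (0 | 0 + a.0) | a.0\{a,b,d} | ((0 + 0 + d.0) | 0) → ··a··> m13, ··a··> m16, ··d··> m18
  m10 = (0 | 0 + a.0) | a.0\{a,b,d} | (0 | d.0) → ··a··> m14, ··a··> m17, ··d··> m18
  m11 = 0 | a.0\{a,b,d} | (0 | a.d.0) → ··a··> m15, ··a··> m17
  m12 = 0 | 0\{a,b,d} | ((0 + 0 + d.0) | d.0) → ··d··> m19, ··d··> m20
  m13 = (0 | 0 + a.0) | 0\{a,b,d} | ((0 + 0 + d.0) | 0) → ··a··> m19, ··d··> m21
  m14 = (0 | 0 + a.0) | 0\{a,b,d} | (0 | d.0) → ··a··> m20, ··d··> m21
  m15 = 0 | 0\{a,b,d} | (0 | a.d.0) → ··a··> m20
  m16 = 0 | a.0\{a,b,d} | ((0 + 0 + d.0) | 0) → ··a··> m19, ··d··> m22
  m17 = 0 | a.0\{a,b,d} | (0 | d.0) → ··a··> m20, ··d··> m22
  m18 = (0 | 0 + a.0) | a.0\{a,b,d} | (0 | 0) → ··a··> m21, ··a··> m22
  m19 = 0 | 0\{a,b,d} | ((0 + 0 + d.0) | 0) → ··d··> m23
  m20 = 0 | 0\{a,b,d} | (0 | d.0) → ··d··> m23
  m21 = (0 | 0 + a.0) | 0\{a,b,d} | (0 | 0) → ··a··> m23
  m22 = 0 | a.0\{a,b,d} | (0 | 0) → ··a··> m23
  m23 = 0 | 0\{a,b,d} | (0 | 0) → stopped
Reachable graph of Q (24 states):
  n0 = (0 | 0 + a.0 + a.0) | a.0\{a,b,d} | ((0 + 0 + d.0) | a.d.0) → ··a··> n1, ··a··> n2, ··a··> n3, ··d··> n4
  n1 = (0 | 0 + a.0 + a.0) | 0\{a,b,d} | ((0 + 0 + d.0) | a.d.0) → ··a··> n5, ··a··> n6, ··d··> n7
  n2 = (0 | 0 + a.0 + a.0) | a.0\{a,b,d} | ((0 + 0 + d.0) | d.0) → ··a··> n5, ··a··> n8, ··d··> n10, ··d··> n9
  n3 = 0 | a.0\{a,b,d} | ((0 + 0 + d.0) | a.d.0) → ··a··> n6, ··a··> n8, ··d··> n11
  n4 = (0 | 0 + a.0 + a.0) | a.0\{a,b,d} | (0 | a.d.0) → ··a··> n10, ··a··> n11, ··a··> n7
  n5 = (0 | 0 + a.0 + a.0) | 0\{a,b,d} | ((0 + 0 + d.0) | d.0) → ··a··> n12, ··d··> n13, ··d··> n14
  n6 = 0 | 0\{a,b,d} | ((0 + 0 + d.0) | a.d.0) → ··a··> n12, ··d··> n15
  n7 = (0 | 0 + a.0 + a.0) | 0\{a,b,d} | (0 | a.d.0) → ··a··> n14, ··a··> n15
  n8 = 0 | a.0\{a,b,d} | ((0 + 0 + d.0) | d.0) → ··a··> n12, ··d··> n16, ··d··> n17
  n9 = (0 | 0 + a.0 + a.0) | a.0\{a,b,d} | ((0 + 0 + d.0) | 0) → ··a··> n13, ··a··> n16, ··d··> n18
  n10 = (0 | 0 + a.0 + a.0) | a.0\{a,b,d} | (0 | d.0) → ··a··> n14, ··a··> n17, ··d··> n18
  n11 = 0 | a.0\{a,b,d} | (0 | a.d.0) → ··a··> n15, ··a··> n17
  n12 = 0 | 0\{a,b,d} | ((0 + 0 + d.0) | d.0) → ··d··> n19, ··d··> n20
  n13 = (0 | 0 + a.0 + a.0) | 0\{a,b,d} | ((0 + 0 + d.0) | 0) → ··a··> n19, ··d··> n21
  n14 = (0 | 0 + a.0 + a.0) | 0\{a,b,d} | (0 | d.0) → ··a··> n20, ··d··> n21
  n15 = 0 | 0\{a,b,d} | (0 | a.d.0) → ··a··> n20
  n16 = 0 | a.0\{a,b,d} | ((0 + 0 + d.0) | 0) → ··a··> n19, ··d··> n22
  n17 = 0 | a.0\{a,b,d} | (0 | d.0) → ··a··> n20, ··d··> n22
  n18 = (0 | 0 + a.0 + a.0) | a.0\{a,b,d} | (0 | 0) → ··a··> n21, ··a··> n22
  n19 = 0 | 0\{a,b,d} | ((0 + 0 + d.0) | 0) → ··d··> n23
  n20 = 0 | 0\{a,b,d} | (0 | d.0) → ··d··> n23
  n21 = (0 | 0 + a.0 + a.0) | 0\{a,b,d} | (0 | 0) → ··a··> n23
  n22 = 0 | a.0\{a,b,d} | (0 | 0) → ··a··> n23
  n23 = 0 | 0\{a,b,d} | (0 | 0) → stopped
Bisimilarity quotient blocks:
  B0 = {m0, n0}
  B1 = {m4, n4}
  B2 = {m11, m7, n11, n7}
  B3 = {m15, n15}
  B4 = {m19, m20, n19, n20}
  B5 = {m23, n23}
  B6 = {m13, m14, m16, m17, n13, n14, n16, n17}
  B7 = {m21, m22, n21, n22}
  B8 = {m10, m9, n10, n9}
  B9 = {m18, n18}
  B10 = {m2, n2}
  B11 = {m5, m8, n5, n8}
  B12 = {m12, n12}
  B13 = {m1, m3, n1, n3}
  B14 = {m6, n6}
m0 ∈ B0, n0 ∈ B0 → same block

P ~ Q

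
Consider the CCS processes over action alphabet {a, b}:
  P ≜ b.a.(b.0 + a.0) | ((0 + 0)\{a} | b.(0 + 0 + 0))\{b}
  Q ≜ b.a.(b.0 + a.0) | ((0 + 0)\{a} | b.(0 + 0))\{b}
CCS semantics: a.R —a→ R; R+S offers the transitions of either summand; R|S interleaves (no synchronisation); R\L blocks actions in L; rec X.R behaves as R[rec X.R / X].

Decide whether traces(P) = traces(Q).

traces(P) = traces(Q)

Reachable graph of P (4 states):
  p0 = b.a.(b.0 + a.0) | ((0 + 0)\{a} | b.(0 + 0 + 0))\{b} → -b-> p1
  p1 = a.(b.0 + a.0) | ((0 + 0)\{a} | b.(0 + 0 + 0))\{b} → -a-> p2
  p2 = (b.0 + a.0) | ((0 + 0)\{a} | b.(0 + 0 + 0))\{b} → -a-> p3, -b-> p3
  p3 = 0 | ((0 + 0)\{a} | b.(0 + 0 + 0))\{b} → ·
Reachable graph of Q (4 states):
  q0 = b.a.(b.0 + a.0) | ((0 + 0)\{a} | b.(0 + 0))\{b} → -b-> q1
  q1 = a.(b.0 + a.0) | ((0 + 0)\{a} | b.(0 + 0))\{b} → -a-> q2
  q2 = (b.0 + a.0) | ((0 + 0)\{a} | b.(0 + 0))\{b} → -a-> q3, -b-> q3
  q3 = 0 | ((0 + 0)\{a} | b.(0 + 0))\{b} → ·
Bisimilarity quotient blocks:
  B0 = {p0, q0}
  B1 = {p1, q1}
  B2 = {p2, q2}
  B3 = {p3, q3}
p0 ∈ B0, q0 ∈ B0 → same block
Bisimilar ⇒ trace-equivalent.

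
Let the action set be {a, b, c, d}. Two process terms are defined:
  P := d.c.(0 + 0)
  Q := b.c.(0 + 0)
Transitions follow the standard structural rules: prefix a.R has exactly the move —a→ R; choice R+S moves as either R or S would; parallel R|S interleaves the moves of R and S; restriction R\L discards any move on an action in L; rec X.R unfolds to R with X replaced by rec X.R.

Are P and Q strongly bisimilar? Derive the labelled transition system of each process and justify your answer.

P's transition system — 3 states:
  s0 = d.c.(0 + 0) → =d=> s1
  s1 = c.(0 + 0) → =c=> s2
  s2 = 0 + 0 → (no moves)
Q's transition system — 3 states:
  t0 = b.c.(0 + 0) → =b=> t1
  t1 = c.(0 + 0) → =c=> t2
  t2 = 0 + 0 → (no moves)
Bisimilarity quotient blocks:
  B0 = {s0}
  B1 = {s1, t1}
  B2 = {s2, t2}
  B3 = {t0}
s0 ∈ B0, t0 ∈ B3 → different blocks

P ≁ Q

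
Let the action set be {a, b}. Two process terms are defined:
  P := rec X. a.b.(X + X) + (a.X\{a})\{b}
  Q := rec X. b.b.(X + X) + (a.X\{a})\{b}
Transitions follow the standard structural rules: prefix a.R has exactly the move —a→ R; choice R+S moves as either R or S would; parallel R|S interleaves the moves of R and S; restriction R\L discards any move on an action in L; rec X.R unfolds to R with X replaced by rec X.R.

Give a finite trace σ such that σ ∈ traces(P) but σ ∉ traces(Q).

ab

P's transition system — 4 states:
  m0 = rec X. a.b.(X + X) + (a.X\{a})\{b} has moves --a--▸ m1, --a--▸ m2
  m1 = (rec X. a.b.(X + X) + (a.X\{a})\{b})\{a}\{b} has moves deadlocked
  m2 = b.((rec X. a.b.(X + X) + (a.X\{a})\{b}) + (rec X. a.b.(X + X) + (a.X\{a})\{b})) has moves --b--▸ m3
  m3 = (rec X. a.b.(X + X) + (a.X\{a})\{b}) + (rec X. a.b.(X + X) + (a.X\{a})\{b}) has moves --a--▸ m1, --a--▸ m2
Q's transition system — 4 states:
  n0 = rec X. b.b.(X + X) + (a.X\{a})\{b} has moves --a--▸ n1, --b--▸ n2
  n1 = (rec X. b.b.(X + X) + (a.X\{a})\{b})\{a}\{b} has moves deadlocked
  n2 = b.((rec X. b.b.(X + X) + (a.X\{a})\{b}) + (rec X. b.b.(X + X) + (a.X\{a})\{b})) has moves --b--▸ n3
  n3 = (rec X. b.b.(X + X) + (a.X\{a})\{b}) + (rec X. b.b.(X + X) + (a.X\{a})\{b}) has moves --a--▸ n1, --b--▸ n2
Trace ⟨ab⟩ through P, begin at {m0}:
  [1] a ⇒ {m1, m2}
  [2] b ⇒ {m3}
  — P admits the full trace.
Trace ⟨ab⟩ through Q, begin at {n0}:
  [1] a ⇒ {n1}
  [2] b ⇒ no successor for Q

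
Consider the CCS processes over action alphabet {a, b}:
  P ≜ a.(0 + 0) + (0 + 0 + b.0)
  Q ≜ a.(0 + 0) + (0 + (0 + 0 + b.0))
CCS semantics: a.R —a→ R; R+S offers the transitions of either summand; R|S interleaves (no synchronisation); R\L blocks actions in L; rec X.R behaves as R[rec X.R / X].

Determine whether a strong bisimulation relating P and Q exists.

P's transition system — 3 states:
  u0 = a.(0 + 0) + (0 + 0 + b.0) → —a→ u1, —b→ u2
  u1 = 0 + 0 → deadlocked
  u2 = 0 → deadlocked
Q's transition system — 3 states:
  v0 = a.(0 + 0) + (0 + (0 + 0 + b.0)) → —a→ v1, —b→ v2
  v1 = 0 + 0 → deadlocked
  v2 = 0 → deadlocked
Coarsest stable partition (strong bisimilarity classes):
  B0 = {u0, v0}
  B1 = {u1, u2, v1, v2}
u0 ∈ B0, v0 ∈ B0 → same block

P ~ Q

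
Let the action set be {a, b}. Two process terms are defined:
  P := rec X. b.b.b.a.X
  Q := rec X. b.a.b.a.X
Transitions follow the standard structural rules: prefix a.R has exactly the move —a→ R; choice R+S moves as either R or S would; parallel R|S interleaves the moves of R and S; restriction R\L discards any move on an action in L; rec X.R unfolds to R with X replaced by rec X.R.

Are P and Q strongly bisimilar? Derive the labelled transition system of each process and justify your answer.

NO

P's transition system — 4 states:
  p0 = rec X. b.b.b.a.X :: --b--▸ p1
  p1 = b.b.a.(rec X. b.b.b.a.X) :: --b--▸ p2
  p2 = b.a.(rec X. b.b.b.a.X) :: --b--▸ p3
  p3 = a.(rec X. b.b.b.a.X) :: --a--▸ p0
Q's transition system — 4 states:
  q0 = rec X. b.a.b.a.X :: --b--▸ q1
  q1 = a.b.a.(rec X. b.a.b.a.X) :: --a--▸ q2
  q2 = b.a.(rec X. b.a.b.a.X) :: --b--▸ q3
  q3 = a.(rec X. b.a.b.a.X) :: --a--▸ q0
Bisimilarity quotient blocks:
  B0 = {p0}
  B1 = {p1}
  B2 = {p2}
  B3 = {p3}
  B4 = {q0, q2}
  B5 = {q1, q3}
p0 ∈ B0, q0 ∈ B4 → different blocks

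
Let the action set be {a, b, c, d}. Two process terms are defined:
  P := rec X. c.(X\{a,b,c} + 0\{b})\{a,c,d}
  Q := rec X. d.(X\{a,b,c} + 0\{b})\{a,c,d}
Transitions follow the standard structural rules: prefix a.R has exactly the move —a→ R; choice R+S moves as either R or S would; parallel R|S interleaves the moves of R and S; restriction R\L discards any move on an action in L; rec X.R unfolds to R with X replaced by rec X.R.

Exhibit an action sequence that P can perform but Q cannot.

Reachable graph of P (2 states):
  u0 = rec X. c.(X\{a,b,c} + 0\{b})\{a,c,d} | =c=> u1
  u1 = ((rec X. c.(X\{a,b,c} + 0\{b})\{a,c,d})\{a,b,c} + 0\{b})\{a,c,d} | (no moves)
Reachable graph of Q (2 states):
  v0 = rec X. d.(X\{a,b,c} + 0\{b})\{a,c,d} | =d=> v1
  v1 = ((rec X. d.(X\{a,b,c} + 0\{b})\{a,c,d})\{a,b,c} + 0\{b})\{a,c,d} | (no moves)
Trace ⟨c⟩ through P, begin at {u0}:
  [1] c ⇒ {u1}
  — P admits the full trace.
Trace ⟨c⟩ through Q, begin at {v0}:
  [1] c ⇒ no successor for Q

c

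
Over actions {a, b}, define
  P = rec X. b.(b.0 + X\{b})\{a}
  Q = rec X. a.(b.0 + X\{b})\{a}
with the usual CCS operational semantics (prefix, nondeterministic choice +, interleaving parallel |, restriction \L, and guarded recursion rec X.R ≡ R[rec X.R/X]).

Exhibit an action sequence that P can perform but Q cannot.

b

P's transition system — 3 states:
  u0 = rec X. b.(b.0 + X\{b})\{a} :: ··b··> u1
  u1 = (b.0 + (rec X. b.(b.0 + X\{b})\{a})\{b})\{a} :: ··b··> u2
  u2 = 0\{a} :: ∅
Q's transition system — 3 states:
  v0 = rec X. a.(b.0 + X\{b})\{a} :: ··a··> v1
  v1 = (b.0 + (rec X. a.(b.0 + X\{b})\{a})\{b})\{a} :: ··b··> v2
  v2 = 0\{a} :: ∅
Trace ⟨b⟩ through P, begin at {u0}:
  [1] b ⇒ {u1}
  — P admits the full trace.
Trace ⟨b⟩ through Q, begin at {v0}:
  [1] b ⇒ no successor for Q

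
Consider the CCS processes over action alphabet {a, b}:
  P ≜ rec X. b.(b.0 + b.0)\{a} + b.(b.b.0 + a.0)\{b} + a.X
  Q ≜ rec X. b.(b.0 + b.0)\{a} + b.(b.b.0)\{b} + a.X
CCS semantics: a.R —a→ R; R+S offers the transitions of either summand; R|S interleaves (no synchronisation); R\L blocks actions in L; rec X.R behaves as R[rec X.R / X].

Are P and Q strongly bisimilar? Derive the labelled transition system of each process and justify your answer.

P ≁ Q

Reachable graph of P (5 states):
  p0 = rec X. b.(b.0 + b.0)\{a} + b.(b.b.0 + a.0)\{b} + a.X has moves -a-> p0, -b-> p1, -b-> p2
  p1 = (b.0 + b.0)\{a} has moves -b-> p3
  p2 = (b.b.0 + a.0)\{b} has moves -a-> p4
  p3 = 0\{a} has moves deadlocked
  p4 = 0\{b} has moves deadlocked
Reachable graph of Q (4 states):
  q0 = rec X. b.(b.0 + b.0)\{a} + b.(b.b.0)\{b} + a.X has moves -a-> q0, -b-> q1, -b-> q2
  q1 = (b.0 + b.0)\{a} has moves -b-> q3
  q2 = (b.b.0)\{b} has moves deadlocked
  q3 = 0\{a} has moves deadlocked
Bisimilarity quotient blocks:
  B0 = {p0}
  B1 = {p2}
  B2 = {p3, p4, q2, q3}
  B3 = {p1, q1}
  B4 = {q0}
p0 ∈ B0, q0 ∈ B4 → different blocks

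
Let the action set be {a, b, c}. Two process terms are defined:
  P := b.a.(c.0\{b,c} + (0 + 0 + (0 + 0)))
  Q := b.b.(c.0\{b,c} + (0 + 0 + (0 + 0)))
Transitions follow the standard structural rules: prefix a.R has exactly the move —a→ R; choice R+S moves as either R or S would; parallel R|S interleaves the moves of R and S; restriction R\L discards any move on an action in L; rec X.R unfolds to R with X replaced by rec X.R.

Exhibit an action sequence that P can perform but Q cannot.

ba

LTS(P): 4 reachable states
  u0 = b.a.(c.0\{b,c} + (0 + 0 + (0 + 0))) | =b=> u1
  u1 = a.(c.0\{b,c} + (0 + 0 + (0 + 0))) | =a=> u2
  u2 = c.0\{b,c} + (0 + 0 + (0 + 0)) | =c=> u3
  u3 = 0\{b,c} | ·
LTS(Q): 4 reachable states
  v0 = b.b.(c.0\{b,c} + (0 + 0 + (0 + 0))) | =b=> v1
  v1 = b.(c.0\{b,c} + (0 + 0 + (0 + 0))) | =b=> v2
  v2 = c.0\{b,c} + (0 + 0 + (0 + 0)) | =c=> v3
  v3 = 0\{b,c} | ·
Executing ba from P (initial set {u0}):
  after b @ step 1: {u1}
  after a @ step 2: {u2}
  P completes σ.
Executing ba from Q (initial set {v0}):
  after b @ step 1: {v1}
  after a @ step 2: ∅ (Q stuck)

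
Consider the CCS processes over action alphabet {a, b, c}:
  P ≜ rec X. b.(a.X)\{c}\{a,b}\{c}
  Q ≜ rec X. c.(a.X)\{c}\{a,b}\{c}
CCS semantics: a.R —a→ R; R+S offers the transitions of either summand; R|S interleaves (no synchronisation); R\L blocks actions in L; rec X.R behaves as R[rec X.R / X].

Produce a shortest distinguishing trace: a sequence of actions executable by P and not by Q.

Reachable graph of P (2 states):
  p0 = rec X. b.(a.X)\{c}\{a,b}\{c} | ··b··> p1
  p1 = (a.(rec X. b.(a.X)\{c}\{a,b}\{c}))\{c}\{a,b}\{c} | ·
Reachable graph of Q (2 states):
  q0 = rec X. c.(a.X)\{c}\{a,b}\{c} | ··c··> q1
  q1 = (a.(rec X. c.(a.X)\{c}\{a,b}\{c}))\{c}\{a,b}\{c} | ·
Run σ = ⟨b⟩ on P: start {p0}
  [1] b ⇒ {p1}
  P completes σ.
Run σ = ⟨b⟩ on Q: start {q0}
  [1] b ⇒ ∅ (Q stuck)

b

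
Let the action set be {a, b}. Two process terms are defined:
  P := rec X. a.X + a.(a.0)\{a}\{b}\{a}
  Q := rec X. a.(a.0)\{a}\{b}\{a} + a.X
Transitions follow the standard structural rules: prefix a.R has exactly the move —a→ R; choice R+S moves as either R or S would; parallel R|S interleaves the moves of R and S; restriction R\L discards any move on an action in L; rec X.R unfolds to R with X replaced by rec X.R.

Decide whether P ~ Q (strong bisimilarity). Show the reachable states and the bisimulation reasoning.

P's transition system — 2 states:
  s0 = rec X. a.X + a.(a.0)\{a}\{b}\{a} → -a-> s0, -a-> s1
  s1 = (a.0)\{a}\{b}\{a} → ∅
Q's transition system — 2 states:
  t0 = rec X. a.(a.0)\{a}\{b}\{a} + a.X → -a-> t0, -a-> t1
  t1 = (a.0)\{a}\{b}\{a} → ∅
Partition-refinement fixed point:
  B0 = {s0, t0}
  B1 = {s1, t1}
s0 ∈ B0, t0 ∈ B0 → same block

P ~ Q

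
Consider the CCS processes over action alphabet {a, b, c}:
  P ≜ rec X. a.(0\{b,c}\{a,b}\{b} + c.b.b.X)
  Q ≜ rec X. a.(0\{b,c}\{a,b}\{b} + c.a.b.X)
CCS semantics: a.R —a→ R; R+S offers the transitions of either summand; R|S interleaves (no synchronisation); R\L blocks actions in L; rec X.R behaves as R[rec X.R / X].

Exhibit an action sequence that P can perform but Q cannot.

acb

Reachable graph of P (4 states):
  u0 = rec X. a.(0\{b,c}\{a,b}\{b} + c.b.b.X) has moves —a→ u1
  u1 = 0\{b,c}\{a,b}\{b} + c.b.b.(rec X. a.(0\{b,c}\{a,b}\{b} + c.b.b.X)) has moves —c→ u2
  u2 = b.b.(rec X. a.(0\{b,c}\{a,b}\{b} + c.b.b.X)) has moves —b→ u3
  u3 = b.(rec X. a.(0\{b,c}\{a,b}\{b} + c.b.b.X)) has moves —b→ u0
Reachable graph of Q (4 states):
  v0 = rec X. a.(0\{b,c}\{a,b}\{b} + c.a.b.X) has moves —a→ v1
  v1 = 0\{b,c}\{a,b}\{b} + c.a.b.(rec X. a.(0\{b,c}\{a,b}\{b} + c.a.b.X)) has moves —c→ v2
  v2 = a.b.(rec X. a.(0\{b,c}\{a,b}\{b} + c.a.b.X)) has moves —a→ v3
  v3 = b.(rec X. a.(0\{b,c}\{a,b}\{b} + c.a.b.X)) has moves —b→ v0
Run σ = ⟨acb⟩ on P: start {u0}
  after a @ step 1: {u1}
  after c @ step 2: {u2}
  after b @ step 3: {u3}
  — P admits the full trace.
Run σ = ⟨acb⟩ on Q: start {v0}
  after a @ step 1: {v1}
  after c @ step 2: {v2}
  after b @ step 3: ∅  — Q cannot continue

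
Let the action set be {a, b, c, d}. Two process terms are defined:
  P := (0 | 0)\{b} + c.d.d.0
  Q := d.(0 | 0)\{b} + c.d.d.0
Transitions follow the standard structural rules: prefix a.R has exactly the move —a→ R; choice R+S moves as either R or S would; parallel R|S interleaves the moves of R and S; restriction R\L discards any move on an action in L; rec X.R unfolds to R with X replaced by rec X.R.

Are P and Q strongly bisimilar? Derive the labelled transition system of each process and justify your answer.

not bisimilar

Reachable graph of P (4 states):
  p0 = (0 | 0)\{b} + c.d.d.0 ⊢ -c-> p1
  p1 = d.d.0 ⊢ -d-> p2
  p2 = d.0 ⊢ -d-> p3
  p3 = 0 ⊢ ·
Reachable graph of Q (5 states):
  q0 = d.(0 | 0)\{b} + c.d.d.0 ⊢ -c-> q1, -d-> q2
  q1 = d.d.0 ⊢ -d-> q3
  q2 = (0 | 0)\{b} ⊢ ·
  q3 = d.0 ⊢ -d-> q4
  q4 = 0 ⊢ ·
Bisimilarity quotient blocks:
  B0 = {p0}
  B1 = {p1, q1}
  B2 = {p2, q3}
  B3 = {p3, q2, q4}
  B4 = {q0}
p0 ∈ B0, q0 ∈ B4 → different blocks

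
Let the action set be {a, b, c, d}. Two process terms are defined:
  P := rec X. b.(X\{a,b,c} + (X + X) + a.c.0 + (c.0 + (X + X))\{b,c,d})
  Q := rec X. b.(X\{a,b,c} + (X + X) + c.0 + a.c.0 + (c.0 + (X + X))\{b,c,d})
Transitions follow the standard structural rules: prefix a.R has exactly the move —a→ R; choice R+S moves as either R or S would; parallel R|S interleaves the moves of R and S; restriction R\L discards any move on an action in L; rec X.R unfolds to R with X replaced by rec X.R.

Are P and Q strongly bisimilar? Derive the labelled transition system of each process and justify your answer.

NO

LTS(P): 4 reachable states
  s0 = rec X. b.(X\{a,b,c} + (X + X) + a.c.0 + (c.0 + (X + X))\{b,c,d}) → ··b··> s1
  s1 = (rec X. b.(X\{a,b,c} + (X + X) + a.c.0 + (c.0 + (X + X))\{b,c,d}))\{a,b,c} + ((rec X. b.(X\{a,b,c} + (X + X) + a.c.0 + (c.0 + (X + X))\{b,c,d})) + (rec X. b.(X\{a,b,c} + (X + X) + a.c.0 + (c.0 + (X + X))\{b,c,d}))) + a.c.0 + (c.0 + ((rec X. b.(X\{a,b,c} + (X + X) + a.c.0 + (c.0 + (X + X))\{b,c,d})) + (rec X. b.(X\{a,b,c} + (X + X) + a.c.0 + (c.0 + (X + X))\{b,c,d}))))\{b,c,d} → ··a··> s2, ··b··> s1
  s2 = c.0 → ··c··> s3
  s3 = 0 → stopped
LTS(Q): 4 reachable states
  t0 = rec X. b.(X\{a,b,c} + (X + X) + c.0 + a.c.0 + (c.0 + (X + X))\{b,c,d}) → ··b··> t1
  t1 = (rec X. b.(X\{a,b,c} + (X + X) + c.0 + a.c.0 + (c.0 + (X + X))\{b,c,d}))\{a,b,c} + ((rec X. b.(X\{a,b,c} + (X + X) + c.0 + a.c.0 + (c.0 + (X + X))\{b,c,d})) + (rec X. b.(X\{a,b,c} + (X + X) + c.0 + a.c.0 + (c.0 + (X + X))\{b,c,d}))) + c.0 + a.c.0 + (c.0 + ((rec X. b.(X\{a,b,c} + (X + X) + c.0 + a.c.0 + (c.0 + (X + X))\{b,c,d})) + (rec X. b.(X\{a,b,c} + (X + X) + c.0 + a.c.0 + (c.0 + (X + X))\{b,c,d}))))\{b,c,d} → ··a··> t2, ··b··> t1, ··c··> t3
  t2 = c.0 → ··c··> t3
  t3 = 0 → stopped
Bisimilarity quotient blocks:
  B0 = {s0}
  B1 = {s1}
  B2 = {s2, t2}
  B3 = {s3, t3}
  B4 = {t0}
  B5 = {t1}
s0 ∈ B0, t0 ∈ B4 → different blocks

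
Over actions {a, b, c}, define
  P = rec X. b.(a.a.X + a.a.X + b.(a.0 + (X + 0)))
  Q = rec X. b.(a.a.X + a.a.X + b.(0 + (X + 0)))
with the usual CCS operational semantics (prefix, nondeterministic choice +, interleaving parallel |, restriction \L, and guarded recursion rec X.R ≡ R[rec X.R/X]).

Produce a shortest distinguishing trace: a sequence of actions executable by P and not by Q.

bba

P's transition system — 5 states:
  s0 = rec X. b.(a.a.X + a.a.X + b.(a.0 + (X + 0))) ⊢ --b--▸ s1
  s1 = a.a.(rec X. b.(a.a.X + a.a.X + b.(a.0 + (X + 0)))) + a.a.(rec X. b.(a.a.X + a.a.X + b.(a.0 + (X + 0)))) + b.(a.0 + ((rec X. b.(a.a.X + a.a.X + b.(a.0 + (X + 0)))) + 0)) ⊢ --a--▸ s2, --b--▸ s3
  s2 = a.(rec X. b.(a.a.X + a.a.X + b.(a.0 + (X + 0)))) ⊢ --a--▸ s0
  s3 = a.0 + ((rec X. b.(a.a.X + a.a.X + b.(a.0 + (X + 0)))) + 0) ⊢ --a--▸ s4, --b--▸ s1
  s4 = 0 ⊢ stopped
Q's transition system — 4 states:
  t0 = rec X. b.(a.a.X + a.a.X + b.(0 + (X + 0))) ⊢ --b--▸ t1
  t1 = a.a.(rec X. b.(a.a.X + a.a.X + b.(0 + (X + 0)))) + a.a.(rec X. b.(a.a.X + a.a.X + b.(0 + (X + 0)))) + b.(0 + ((rec X. b.(a.a.X + a.a.X + b.(0 + (X + 0)))) + 0)) ⊢ --a--▸ t2, --b--▸ t3
  t2 = a.(rec X. b.(a.a.X + a.a.X + b.(0 + (X + 0)))) ⊢ --a--▸ t0
  t3 = 0 + ((rec X. b.(a.a.X + a.a.X + b.(0 + (X + 0)))) + 0) ⊢ --b--▸ t1
Executing bba from P (initial set {s0}):
  step 1 (b): {s1}
  step 2 (b): {s3}
  step 3 (a): {s4}
  — P admits the full trace.
Executing bba from Q (initial set {t0}):
  step 1 (b): {t1}
  step 2 (b): {t3}
  step 3 (a): ∅ (Q stuck)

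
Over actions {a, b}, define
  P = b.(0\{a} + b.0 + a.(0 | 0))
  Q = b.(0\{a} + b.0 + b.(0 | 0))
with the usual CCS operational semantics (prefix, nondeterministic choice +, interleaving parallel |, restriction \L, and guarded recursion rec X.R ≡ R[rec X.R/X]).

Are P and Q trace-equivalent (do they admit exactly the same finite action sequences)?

LTS(P): 4 reachable states
  u0 = b.(0\{a} + b.0 + a.(0 | 0)) has moves =b=> u1
  u1 = 0\{a} + b.0 + a.(0 | 0) has moves =a=> u2, =b=> u3
  u2 = 0 | 0 has moves ·
  u3 = 0 has moves ·
LTS(Q): 4 reachable states
  v0 = b.(0\{a} + b.0 + b.(0 | 0)) has moves =b=> v1
  v1 = 0\{a} + b.0 + b.(0 | 0) has moves =b=> v2, =b=> v3
  v2 = 0 has moves ·
  v3 = 0 | 0 has moves ·
Trace ⟨ba⟩ through P, begin at {u0}:
  step 1 (b): {u1}
  step 2 (a): {u2}
  — P admits the full trace.
Trace ⟨ba⟩ through Q, begin at {v0}:
  step 1 (b): {v1}
  step 2 (a): ∅  — Q cannot continue

trace-distinct — witness ⟨ba⟩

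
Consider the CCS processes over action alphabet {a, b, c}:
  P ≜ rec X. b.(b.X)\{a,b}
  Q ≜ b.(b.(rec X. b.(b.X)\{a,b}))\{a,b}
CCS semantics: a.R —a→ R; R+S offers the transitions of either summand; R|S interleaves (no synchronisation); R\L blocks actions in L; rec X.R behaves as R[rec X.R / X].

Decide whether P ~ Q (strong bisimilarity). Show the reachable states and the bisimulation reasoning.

P ~ Q

Reachable graph of P (2 states):
  u0 = rec X. b.(b.X)\{a,b} :: --b--▸ u1
  u1 = (b.(rec X. b.(b.X)\{a,b}))\{a,b} :: (no moves)
Reachable graph of Q (2 states):
  v0 = b.(b.(rec X. b.(b.X)\{a,b}))\{a,b} :: --b--▸ v1
  v1 = (b.(rec X. b.(b.X)\{a,b}))\{a,b} :: (no moves)
Coarsest stable partition (strong bisimilarity classes):
  B0 = {u0, v0}
  B1 = {u1, v1}
u0 ∈ B0, v0 ∈ B0 → same block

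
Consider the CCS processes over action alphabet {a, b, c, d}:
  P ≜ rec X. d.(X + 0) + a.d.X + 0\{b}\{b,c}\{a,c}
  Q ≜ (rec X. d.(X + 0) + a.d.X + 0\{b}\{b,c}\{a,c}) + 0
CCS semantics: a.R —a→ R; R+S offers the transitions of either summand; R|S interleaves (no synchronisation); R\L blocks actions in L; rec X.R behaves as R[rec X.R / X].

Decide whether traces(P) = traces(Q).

YES

Reachable graph of P (3 states):
  m0 = rec X. d.(X + 0) + a.d.X + 0\{b}\{b,c}\{a,c} ⊢ =a=> m1, =d=> m2
  m1 = d.(rec X. d.(X + 0) + a.d.X + 0\{b}\{b,c}\{a,c}) ⊢ =d=> m0
  m2 = (rec X. d.(X + 0) + a.d.X + 0\{b}\{b,c}\{a,c}) + 0 ⊢ =a=> m1, =d=> m2
Reachable graph of Q (3 states):
  n0 = (rec X. d.(X + 0) + a.d.X + 0\{b}\{b,c}\{a,c}) + 0 ⊢ =a=> n1, =d=> n0
  n1 = d.(rec X. d.(X + 0) + a.d.X + 0\{b}\{b,c}\{a,c}) ⊢ =d=> n2
  n2 = rec X. d.(X + 0) + a.d.X + 0\{b}\{b,c}\{a,c} ⊢ =a=> n1, =d=> n0
Bisimilarity quotient blocks:
  B0 = {m0, m2, n0, n2}
  B1 = {m1, n1}
m0 ∈ B0, n0 ∈ B0 → same block
Bisimilar ⇒ trace-equivalent.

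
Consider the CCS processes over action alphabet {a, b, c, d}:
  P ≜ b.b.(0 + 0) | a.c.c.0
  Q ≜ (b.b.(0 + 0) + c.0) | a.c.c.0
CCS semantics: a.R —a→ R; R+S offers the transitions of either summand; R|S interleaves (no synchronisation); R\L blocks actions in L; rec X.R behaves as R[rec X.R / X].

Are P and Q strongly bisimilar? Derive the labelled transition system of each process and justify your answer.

Reachable graph of P (12 states):
  u0 = b.b.(0 + 0) | a.c.c.0 has moves =a=> u1, =b=> u2
  u1 = b.b.(0 + 0) | c.c.0 has moves =b=> u3, =c=> u4
  u2 = b.(0 + 0) | a.c.c.0 has moves =a=> u3, =b=> u5
  u3 = b.(0 + 0) | c.c.0 has moves =b=> u6, =c=> u7
  u4 = b.b.(0 + 0) | c.0 has moves =b=> u7, =c=> u8
  u5 = (0 + 0) | a.c.c.0 has moves =a=> u6
  u6 = (0 + 0) | c.c.0 has moves =c=> u9
  u7 = b.(0 + 0) | c.0 has moves =b=> u9, =c=> u10
  u8 = b.b.(0 + 0) | 0 has moves =b=> u10
  u9 = (0 + 0) | c.0 has moves =c=> u11
  u10 = b.(0 + 0) | 0 has moves =b=> u11
  u11 = (0 + 0) | 0 has moves deadlocked
Reachable graph of Q (16 states):
  v0 = (b.b.(0 + 0) + c.0) | a.c.c.0 has moves =a=> v1, =b=> v2, =c=> v3
  v1 = (b.b.(0 + 0) + c.0) | c.c.0 has moves =b=> v4, =c=> v5, =c=> v6
  v2 = b.(0 + 0) | a.c.c.0 has moves =a=> v4, =b=> v7
  v3 = 0 | a.c.c.0 has moves =a=> v6
  v4 = b.(0 + 0) | c.c.0 has moves =b=> v8, =c=> v9
  v5 = (b.b.(0 + 0) + c.0) | c.0 has moves =b=> v9, =c=> v10, =c=> v11
  v6 = 0 | c.c.0 has moves =c=> v11
  v7 = (0 + 0) | a.c.c.0 has moves =a=> v8
  v8 = (0 + 0) | c.c.0 has moves =c=> v12
  v9 = b.(0 + 0) | c.0 has moves =b=> v12, =c=> v13
  v10 = (b.b.(0 + 0) + c.0) | 0 has moves =b=> v13, =c=> v14
  v11 = 0 | c.0 has moves =c=> v14
  v12 = (0 + 0) | c.0 has moves =c=> v15
  v13 = b.(0 + 0) | 0 has moves =b=> v15
  v14 = 0 | 0 has moves deadlocked
  v15 = (0 + 0) | 0 has moves deadlocked
Coarsest stable partition (strong bisimilarity classes):
  B0 = {u0}
  B1 = {u1}
  B2 = {u3, v4}
  B3 = {u7, v9}
  B4 = {u9, v11, v12}
  B5 = {u11, v14, v15}
  B6 = {u10, v13}
  B7 = {u6, v6, v8}
  B8 = {u4}
  B9 = {u8}
  B10 = {u2, v2}
  B11 = {u5, v3, v7}
  B12 = {v0}
  B13 = {v1}
  B14 = {v5}
  B15 = {v10}
u0 ∈ B0, v0 ∈ B12 → different blocks

NO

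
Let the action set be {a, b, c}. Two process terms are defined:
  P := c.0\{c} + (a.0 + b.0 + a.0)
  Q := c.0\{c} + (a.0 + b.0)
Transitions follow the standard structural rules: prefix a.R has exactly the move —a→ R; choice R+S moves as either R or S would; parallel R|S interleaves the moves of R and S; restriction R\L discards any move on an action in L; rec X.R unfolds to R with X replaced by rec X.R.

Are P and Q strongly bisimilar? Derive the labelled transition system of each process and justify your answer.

P ~ Q

Reachable graph of P (3 states):
  p0 = c.0\{c} + (a.0 + b.0 + a.0) → —a→ p1, —b→ p1, —c→ p2
  p1 = 0 → ·
  p2 = 0\{c} → ·
Reachable graph of Q (3 states):
  q0 = c.0\{c} + (a.0 + b.0) → —a→ q1, —b→ q1, —c→ q2
  q1 = 0 → ·
  q2 = 0\{c} → ·
Bisimilarity quotient blocks:
  B0 = {p0, q0}
  B1 = {p1, p2, q1, q2}
p0 ∈ B0, q0 ∈ B0 → same block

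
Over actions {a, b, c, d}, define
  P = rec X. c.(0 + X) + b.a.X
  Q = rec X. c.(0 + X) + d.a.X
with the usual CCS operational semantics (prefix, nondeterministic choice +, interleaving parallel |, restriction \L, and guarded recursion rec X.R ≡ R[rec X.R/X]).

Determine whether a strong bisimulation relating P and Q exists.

not bisimilar

Reachable graph of P (3 states):
  u0 = rec X. c.(0 + X) + b.a.X has moves —b→ u1, —c→ u2
  u1 = a.(rec X. c.(0 + X) + b.a.X) has moves —a→ u0
  u2 = 0 + (rec X. c.(0 + X) + b.a.X) has moves —b→ u1, —c→ u2
Reachable graph of Q (3 states):
  v0 = rec X. c.(0 + X) + d.a.X has moves —c→ v1, —d→ v2
  v1 = 0 + (rec X. c.(0 + X) + d.a.X) has moves —c→ v1, —d→ v2
  v2 = a.(rec X. c.(0 + X) + d.a.X) has moves —a→ v0
Coarsest stable partition (strong bisimilarity classes):
  B0 = {u0, u2}
  B1 = {u1}
  B2 = {v0, v1}
  B3 = {v2}
u0 ∈ B0, v0 ∈ B2 → different blocks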